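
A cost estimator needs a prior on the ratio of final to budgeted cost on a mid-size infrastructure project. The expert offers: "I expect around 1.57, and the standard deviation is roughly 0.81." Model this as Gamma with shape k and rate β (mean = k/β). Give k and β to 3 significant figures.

For Gamma(k, rate β): mean = k/β, variance = k/β², so CV = 1/√k.
CV = SD/mean = 0.81/1.57 = 0.5159, hence k = 1/CV² = 3.76.
Then β = k/mean = 3.76/1.57 = 2.39.

k ≈ 3.76, β ≈ 2.39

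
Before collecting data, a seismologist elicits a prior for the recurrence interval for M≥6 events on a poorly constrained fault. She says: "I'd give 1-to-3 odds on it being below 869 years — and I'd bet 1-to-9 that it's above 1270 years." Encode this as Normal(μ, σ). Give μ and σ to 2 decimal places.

μ = 1007.27, σ = 205.01

For Normal(μ,σ), the p-quantile is μ + z_p·σ. Here z_{0.25} = -0.6745, z_{0.9} = 1.282.
So 869 = μ − 0.6745σ and 1270 = μ + 1.282σ.
Subtracting: σ = (1270 − 869)/(1.282 − (-0.6745)) = 205.01.
Then μ = 869 − (-0.6745)·205.01 = 1007.27.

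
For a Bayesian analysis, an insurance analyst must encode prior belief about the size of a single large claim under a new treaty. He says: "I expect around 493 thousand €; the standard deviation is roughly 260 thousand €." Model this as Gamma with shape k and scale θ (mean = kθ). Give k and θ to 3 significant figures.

For Gamma(k, scale θ): mean = kθ, variance = kθ², so CV = 1/√k.
CV = SD/mean = 260/493 = 0.5274, hence k = 1/CV² = 3.6.
Then θ = mean/k = 493/3.6 = 137.

k ≈ 3.6, θ ≈ 137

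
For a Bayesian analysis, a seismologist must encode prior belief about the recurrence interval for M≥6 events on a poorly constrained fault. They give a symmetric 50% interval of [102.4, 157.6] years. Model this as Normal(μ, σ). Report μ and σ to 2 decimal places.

μ = 130.00, σ = 40.92

A symmetric 50% interval runs μ ± z·σ with z = 0.6745.
Half-width = 27.6, so σ = 27.6/0.6745 = 40.92.
μ is the interval midpoint, 130.00.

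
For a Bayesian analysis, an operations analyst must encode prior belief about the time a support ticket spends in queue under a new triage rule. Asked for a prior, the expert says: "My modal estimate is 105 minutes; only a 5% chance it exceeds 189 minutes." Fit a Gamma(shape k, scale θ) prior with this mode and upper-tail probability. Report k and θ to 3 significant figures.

k ≈ 9.07, θ ≈ 13

Gamma(k,θ) with k>1 has mode (k−1)θ, so θ = 105/(k−1).
Need P(X < 189) = 0.95 with θ tied to k this way. Start at k = 2, θ = 105: P(X<189) ≈ 0.537.
Too low — raise k to concentrate. Iterating converges to k ≈ 9.07.
Then θ = 105/(9.07−1) ≈ 13.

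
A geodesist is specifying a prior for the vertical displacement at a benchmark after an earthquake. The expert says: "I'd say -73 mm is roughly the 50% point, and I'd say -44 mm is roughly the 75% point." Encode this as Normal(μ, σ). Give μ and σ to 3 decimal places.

μ = -73.000, σ = 42.995

For Normal(μ,σ), the p-quantile is μ + z_p·σ. Here z_{0.5} = 0, z_{0.75} = 0.6745.
So -73 = μ + 0σ and -44 = μ + 0.6745σ.
Subtracting: σ = (-44 − -73)/(0.6745 − (0)) = 42.995.
Then μ = -73 − (0)·42.995 = -73.000.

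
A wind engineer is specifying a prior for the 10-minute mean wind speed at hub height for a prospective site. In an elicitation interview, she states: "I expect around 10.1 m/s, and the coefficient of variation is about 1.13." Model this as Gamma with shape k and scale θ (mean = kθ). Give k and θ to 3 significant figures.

k ≈ 0.783, θ ≈ 12.9

For Gamma(k, scale θ): mean = kθ, variance = kθ², so CV = 1/√k.
CV = 1.13, hence k = 1/CV² = 0.783.
Then θ = mean/k = 10.1/0.783 = 12.9.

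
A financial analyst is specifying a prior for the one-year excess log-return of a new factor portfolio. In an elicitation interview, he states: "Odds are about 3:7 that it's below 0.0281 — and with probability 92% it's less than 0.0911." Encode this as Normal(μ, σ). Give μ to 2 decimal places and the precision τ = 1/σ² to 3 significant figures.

μ = 0.05, τ = 938

The p-quantile of Normal(μ,σ) is μ + z_p·σ, with z_{0.3} = -0.5244 and z_{0.92} = 1.405.
Eliminate σ: μ = (z₂·x₁ − z₁·x₂)/(z₂ − z₁) = (1.405·0.0281 − (-0.5244)·0.0911)/1.929 = 0.05.
Then σ = (x₂ − x₁)/(z₂ − z₁) = (0.0911 − 0.0281)/1.929 = 0.03.
Precision τ = 1/σ² = 1/0.03265² = 938.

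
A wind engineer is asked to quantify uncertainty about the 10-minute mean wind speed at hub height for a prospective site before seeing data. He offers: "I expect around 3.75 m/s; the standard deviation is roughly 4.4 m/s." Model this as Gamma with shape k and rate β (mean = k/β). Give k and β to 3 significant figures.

For Gamma(k, rate β): mean = k/β, variance = k/β², so CV = 1/√k.
CV = SD/mean = 4.4/3.75 = 1.173, hence k = 1/CV² = 0.726.
Then β = k/mean = 0.726/3.75 = 0.194.

k ≈ 0.726, β ≈ 0.194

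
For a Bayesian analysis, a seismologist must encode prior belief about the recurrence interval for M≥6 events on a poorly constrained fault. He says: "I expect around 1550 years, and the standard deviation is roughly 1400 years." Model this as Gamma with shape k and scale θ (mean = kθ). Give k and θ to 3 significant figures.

For Gamma(k, scale θ): mean = kθ, variance = kθ², so CV = 1/√k.
CV = SD/mean = 1400/1550 = 0.9032, hence k = 1/CV² = 1.23.
Then θ = mean/k = 1550/1.23 = 1260.

k ≈ 1.23, θ ≈ 1260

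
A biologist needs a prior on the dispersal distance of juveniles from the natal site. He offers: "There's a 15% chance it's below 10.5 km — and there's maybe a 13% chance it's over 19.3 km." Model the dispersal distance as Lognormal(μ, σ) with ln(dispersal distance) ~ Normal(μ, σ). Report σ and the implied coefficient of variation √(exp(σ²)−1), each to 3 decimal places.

If T ~ Lognormal(μ,σ) then ln T ~ Normal(μ,σ), so the p-quantile of ln T is μ + z_p·σ.
ln(10.5) = 2.351 and ln(19.3) = 2.96; z_{0.15} = -1.036, z_{0.87} = 1.126.
σ = (2.96 − 2.351)/(1.126 − (-1.036)) = 0.281.
μ = 2.351 − (-1.036)·0.281 = 2.643.
CV = √(exp(σ²)−1) = √(exp(0.0792)−1) = 0.287.

σ ≈ 0.281, CV ≈ 0.287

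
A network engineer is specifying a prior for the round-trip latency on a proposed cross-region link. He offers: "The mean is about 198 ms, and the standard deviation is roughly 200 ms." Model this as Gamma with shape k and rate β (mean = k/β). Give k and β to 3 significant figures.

For Gamma(k, rate β): mean = k/β, variance = k/β², so CV = 1/√k.
CV = SD/mean = 200/198 = 1.01, hence k = 1/CV² = 0.98.
Then β = k/mean = 0.98/198 = 0.00495.

k ≈ 0.98, β ≈ 0.00495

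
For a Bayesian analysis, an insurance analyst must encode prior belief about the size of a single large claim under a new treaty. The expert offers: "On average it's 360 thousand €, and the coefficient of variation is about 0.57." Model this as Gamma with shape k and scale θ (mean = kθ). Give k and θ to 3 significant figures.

For Gamma(k, scale θ): mean = kθ, variance = kθ², so CV = 1/√k.
CV = 0.57, hence k = 1/CV² = 3.08.
Then θ = mean/k = 360/3.08 = 117.

k ≈ 3.08, θ ≈ 117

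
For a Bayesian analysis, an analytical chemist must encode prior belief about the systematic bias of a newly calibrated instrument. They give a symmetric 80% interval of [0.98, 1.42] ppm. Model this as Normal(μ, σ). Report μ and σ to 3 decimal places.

A symmetric 80% interval runs μ ± z·σ with z = 1.282.
Half-width = 0.22, so σ = 0.22/1.282 = 0.172.
μ is the interval midpoint, 1.200.

μ = 1.200, σ = 0.172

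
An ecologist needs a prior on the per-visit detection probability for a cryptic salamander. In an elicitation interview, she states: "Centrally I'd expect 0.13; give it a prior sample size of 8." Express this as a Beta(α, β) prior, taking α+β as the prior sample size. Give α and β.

Under the effective-sample-size interpretation, Beta(α, β) has prior mean α/(α+β) and prior sample size α+β.
So α+β = 8 and α/(α+β) = 0.13, giving α = 0.13·8 = 1.04 and β = 8 − 1.04 = 6.96.

α = 1.04, β = 6.96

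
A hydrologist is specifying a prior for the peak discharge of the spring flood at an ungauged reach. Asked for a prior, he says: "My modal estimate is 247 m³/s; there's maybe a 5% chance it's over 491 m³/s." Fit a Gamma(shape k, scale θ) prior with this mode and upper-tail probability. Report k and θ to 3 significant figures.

k ≈ 6.87, θ ≈ 42.1

Gamma(k,θ) with k>1 has mode (k−1)θ, so θ = 247/(k−1).
Need P(X < 491) = 0.95 with θ tied to k this way. Start at k = 2, θ = 247: P(X<491) ≈ 0.591.
Too low — raise k to concentrate. Iterating converges to k ≈ 6.87.
Then θ = 247/(6.87−1) ≈ 42.1.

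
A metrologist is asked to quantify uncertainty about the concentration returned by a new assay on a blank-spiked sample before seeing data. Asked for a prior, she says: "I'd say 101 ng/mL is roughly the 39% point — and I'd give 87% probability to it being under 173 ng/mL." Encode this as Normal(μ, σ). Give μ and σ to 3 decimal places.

μ = 115.307, σ = 51.220

For Normal(μ,σ), the p-quantile is μ + z_p·σ. Here z_{0.39} = -0.2793, z_{0.87} = 1.126.
So 101 = μ − 0.2793σ and 173 = μ + 1.126σ.
Subtracting: σ = (173 − 101)/(1.126 − (-0.2793)) = 51.220.
Then μ = 101 − (-0.2793)·51.220 = 115.307.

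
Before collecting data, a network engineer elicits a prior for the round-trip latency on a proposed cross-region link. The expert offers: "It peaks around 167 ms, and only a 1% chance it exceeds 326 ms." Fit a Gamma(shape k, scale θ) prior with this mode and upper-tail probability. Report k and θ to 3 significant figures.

Gamma(k,θ) with k>1 has mode (k−1)θ, so θ = 167/(k−1).
Need P(X < 326) = 0.99 with θ tied to k this way. Start at k = 2, θ = 167: P(X<326) ≈ 0.581.
Too low — raise k to concentrate. Iterating converges to k ≈ 12.
Then θ = 167/(12−1) ≈ 15.1.

k ≈ 12, θ ≈ 15.1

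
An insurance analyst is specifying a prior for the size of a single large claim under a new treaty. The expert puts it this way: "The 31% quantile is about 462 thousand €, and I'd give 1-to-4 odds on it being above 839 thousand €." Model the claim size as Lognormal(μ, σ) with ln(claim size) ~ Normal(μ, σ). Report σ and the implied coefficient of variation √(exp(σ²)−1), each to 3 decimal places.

σ ≈ 0.446, CV ≈ 0.469

If T ~ Lognormal(μ,σ) then ln T ~ Normal(μ,σ), so the p-quantile of ln T is μ + z_p·σ.
ln(462) = 6.136 and ln(839) = 6.732; z_{0.31} = -0.4959, z_{0.8} = 0.8416.
σ = (6.732 − 6.136)/(0.8416 − (-0.4959)) = 0.446.
μ = 6.136 − (-0.4959)·0.446 = 6.357.
CV = √(exp(σ²)−1) = √(exp(0.1990)−1) = 0.469.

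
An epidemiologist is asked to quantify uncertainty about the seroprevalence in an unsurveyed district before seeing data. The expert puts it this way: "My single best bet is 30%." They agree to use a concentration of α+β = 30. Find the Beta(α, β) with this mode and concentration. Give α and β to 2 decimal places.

α = 9.40, β = 20.60

For α,β > 1 the Beta mode is (α−1)/(α+β−2). With α+β = 30, the mode is (α−1)/28.
Set (α−1)/28 = 0.3 → α = 1 + 0.3·28 = 9.40.
β = 30 − α = 20.60.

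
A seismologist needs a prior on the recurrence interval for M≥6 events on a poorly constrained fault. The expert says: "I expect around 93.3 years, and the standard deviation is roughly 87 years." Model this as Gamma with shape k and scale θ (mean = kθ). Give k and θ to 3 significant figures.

For Gamma(k, scale θ): mean = kθ, variance = kθ², so CV = 1/√k.
CV = SD/mean = 87/93.3 = 0.9325, hence k = 1/CV² = 1.15.
Then θ = mean/k = 93.3/1.15 = 81.1.

k ≈ 1.15, θ ≈ 81.1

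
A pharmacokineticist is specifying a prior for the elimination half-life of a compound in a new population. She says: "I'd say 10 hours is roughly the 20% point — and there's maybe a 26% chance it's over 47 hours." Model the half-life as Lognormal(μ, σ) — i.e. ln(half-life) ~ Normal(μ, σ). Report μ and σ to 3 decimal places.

μ ≈ 3.180, σ ≈ 1.042

If T ~ Lognormal(μ,σ) then ln T ~ Normal(μ,σ), so the p-quantile of ln T is μ + z_p·σ.
ln(10) = 2.303 and ln(47) = 3.85; z_{0.2} = -0.8416, z_{0.74} = 0.6433.
σ = (3.85 − 2.303)/(0.6433 − (-0.8416)) = 1.042.
μ = 2.303 − (-0.8416)·1.042 = 3.180.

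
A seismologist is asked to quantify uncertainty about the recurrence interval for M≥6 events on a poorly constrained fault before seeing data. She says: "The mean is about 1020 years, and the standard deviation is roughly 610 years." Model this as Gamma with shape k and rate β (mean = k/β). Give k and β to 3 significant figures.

For Gamma(k, rate β): mean = k/β, variance = k/β², so CV = 1/√k.
CV = SD/mean = 610/1020 = 0.598, hence k = 1/CV² = 2.8.
Then β = k/mean = 2.8/1020 = 0.00274.

k ≈ 2.8, β ≈ 0.00274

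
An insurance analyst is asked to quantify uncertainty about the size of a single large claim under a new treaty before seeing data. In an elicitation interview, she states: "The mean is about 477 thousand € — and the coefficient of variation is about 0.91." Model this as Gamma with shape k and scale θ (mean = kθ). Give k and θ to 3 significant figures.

For Gamma(k, scale θ): mean = kθ, variance = kθ², so CV = 1/√k.
CV = 0.91, hence k = 1/CV² = 1.21.
Then θ = mean/k = 477/1.21 = 395.

k ≈ 1.21, θ ≈ 395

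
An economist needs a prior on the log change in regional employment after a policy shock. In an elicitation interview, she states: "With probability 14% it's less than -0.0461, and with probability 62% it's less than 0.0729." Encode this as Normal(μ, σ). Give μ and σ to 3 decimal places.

μ = 0.047, σ = 0.086

For Normal(μ,σ), the p-quantile is μ + z_p·σ. Here z_{0.14} = -1.08, z_{0.62} = 0.3055.
So -0.0461 = μ − 1.08σ and 0.0729 = μ + 0.3055σ.
Subtracting: σ = (0.0729 − -0.0461)/(0.3055 − (-1.08)) = 0.086.
Then μ = -0.0461 − (-1.08)·0.086 = 0.047.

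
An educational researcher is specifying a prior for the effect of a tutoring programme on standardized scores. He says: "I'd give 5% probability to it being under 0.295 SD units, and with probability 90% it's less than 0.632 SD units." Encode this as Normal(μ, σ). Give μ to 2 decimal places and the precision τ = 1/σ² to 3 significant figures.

μ = 0.48, τ = 75.4

The p-quantile of Normal(μ,σ) is μ + z_p·σ, with z_{0.05} = -1.645 and z_{0.9} = 1.282.
Eliminate σ: μ = (z₂·x₁ − z₁·x₂)/(z₂ − z₁) = (1.282·0.295 − (-1.645)·0.632)/2.926 = 0.48.
Then σ = (x₂ − x₁)/(z₂ − z₁) = (0.632 − 0.295)/2.926 = 0.12.
Precision τ = 1/σ² = 1/0.1152² = 75.4.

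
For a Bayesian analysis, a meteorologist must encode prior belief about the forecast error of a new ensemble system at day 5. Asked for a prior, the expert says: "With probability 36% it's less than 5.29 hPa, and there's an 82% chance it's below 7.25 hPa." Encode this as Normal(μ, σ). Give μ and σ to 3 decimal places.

μ = 5.842, σ = 1.539

For Normal(μ,σ), the p-quantile is μ + z_p·σ. Here z_{0.36} = -0.3585, z_{0.82} = 0.9154.
So 5.29 = μ − 0.3585σ and 7.25 = μ + 0.9154σ.
Subtracting: σ = (7.25 − 5.29)/(0.9154 − (-0.3585)) = 1.539.
Then μ = 5.29 − (-0.3585)·1.539 = 5.842.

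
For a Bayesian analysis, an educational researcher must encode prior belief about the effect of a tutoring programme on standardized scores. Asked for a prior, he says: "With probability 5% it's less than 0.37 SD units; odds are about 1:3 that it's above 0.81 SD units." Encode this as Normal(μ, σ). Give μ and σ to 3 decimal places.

μ = 0.682, σ = 0.190

For Normal(μ,σ), the p-quantile is μ + z_p·σ. Here z_{0.05} = -1.645, z_{0.75} = 0.6745.
So 0.37 = μ − 1.645σ and 0.81 = μ + 0.6745σ.
Subtracting: σ = (0.81 − 0.37)/(0.6745 − (-1.645)) = 0.190.
Then μ = 0.37 − (-1.645)·0.190 = 0.682.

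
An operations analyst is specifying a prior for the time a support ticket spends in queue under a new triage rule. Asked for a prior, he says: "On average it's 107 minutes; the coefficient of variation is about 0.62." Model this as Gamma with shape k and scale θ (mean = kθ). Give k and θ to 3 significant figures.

For Gamma(k, scale θ): mean = kθ, variance = kθ², so CV = 1/√k.
CV = 0.62, hence k = 1/CV² = 2.6.
Then θ = mean/k = 107/2.6 = 41.1.

k ≈ 2.6, θ ≈ 41.1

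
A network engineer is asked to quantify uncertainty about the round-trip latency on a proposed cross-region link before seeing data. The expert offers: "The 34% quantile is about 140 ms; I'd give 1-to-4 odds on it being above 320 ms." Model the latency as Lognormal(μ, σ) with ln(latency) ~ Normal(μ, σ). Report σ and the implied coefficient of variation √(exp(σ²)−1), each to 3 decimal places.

σ ≈ 0.659, CV ≈ 0.738

If T ~ Lognormal(μ,σ) then ln T ~ Normal(μ,σ), so the p-quantile of ln T is μ + z_p·σ.
ln(140) = 4.942 and ln(320) = 5.768; z_{0.34} = -0.4125, z_{0.8} = 0.8416.
σ = (5.768 − 4.942)/(0.8416 − (-0.4125)) = 0.659.
μ = 4.942 − (-0.4125)·0.659 = 5.214.
CV = √(exp(σ²)−1) = √(exp(0.4345)−1) = 0.738.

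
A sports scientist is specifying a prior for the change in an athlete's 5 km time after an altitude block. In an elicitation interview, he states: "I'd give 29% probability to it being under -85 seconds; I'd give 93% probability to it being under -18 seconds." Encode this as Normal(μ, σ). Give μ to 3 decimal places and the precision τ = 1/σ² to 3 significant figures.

μ = -66.728, τ = 0.000917

For Normal(μ,σ), the p-quantile is μ + z_p·σ. Here z_{0.29} = -0.5534, z_{0.93} = 1.476.
So -85 = μ − 0.5534σ and -18 = μ + 1.476σ.
Subtracting: σ = (-18 − -85)/(1.476 − (-0.5534)) = 33.018.
Then μ = -85 − (-0.5534)·33.018 = -66.728.
Precision τ = 1/σ² = 1/33.02² = 0.000917.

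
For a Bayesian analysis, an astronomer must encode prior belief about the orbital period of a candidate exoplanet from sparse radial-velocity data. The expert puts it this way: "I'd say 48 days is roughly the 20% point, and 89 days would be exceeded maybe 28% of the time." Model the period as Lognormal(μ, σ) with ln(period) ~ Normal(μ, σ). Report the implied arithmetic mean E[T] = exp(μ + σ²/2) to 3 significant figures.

E[T] ≈ 75.9 days

If T ~ Lognormal(μ,σ) then ln T ~ Normal(μ,σ), so the p-quantile of ln T is μ + z_p·σ.
ln(48) = 3.871 and ln(89) = 4.489; z_{0.2} = -0.8416, z_{0.72} = 0.5828.
σ = (4.489 − 3.871)/(0.5828 − (-0.8416)) = 0.433.
μ = 3.871 − (-0.8416)·0.433 = 4.236.
E[T] = exp(μ + σ²/2) = exp(4.236 + 0.0939) = 75.9 days.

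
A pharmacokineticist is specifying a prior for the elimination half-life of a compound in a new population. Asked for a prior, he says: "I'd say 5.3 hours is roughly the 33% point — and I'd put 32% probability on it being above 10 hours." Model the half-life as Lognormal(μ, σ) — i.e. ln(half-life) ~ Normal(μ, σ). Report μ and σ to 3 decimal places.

If T ~ Lognormal(μ,σ) then ln T ~ Normal(μ,σ), so the p-quantile of ln T is μ + z_p·σ.
ln(5.3) = 1.668 and ln(10) = 2.303; z_{0.33} = -0.4399, z_{0.68} = 0.4677.
σ = (2.303 − 1.668)/(0.4677 − (-0.4399)) = 0.700.
μ = 1.668 − (-0.4399)·0.700 = 1.975.

μ ≈ 1.975, σ ≈ 0.700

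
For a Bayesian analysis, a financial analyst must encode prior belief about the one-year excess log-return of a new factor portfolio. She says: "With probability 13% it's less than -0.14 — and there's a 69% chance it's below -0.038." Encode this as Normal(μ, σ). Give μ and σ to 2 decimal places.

μ = -0.07, σ = 0.06

The p-quantile of Normal(μ,σ) is μ + z_p·σ, with z_{0.13} = -1.126 and z_{0.69} = 0.4959.
Eliminate σ: μ = (z₂·x₁ − z₁·x₂)/(z₂ − z₁) = (0.4959·-0.14 − (-1.126)·-0.038)/1.622 = -0.07.
Then σ = (x₂ − x₁)/(z₂ − z₁) = (-0.038 − -0.14)/1.622 = 0.06.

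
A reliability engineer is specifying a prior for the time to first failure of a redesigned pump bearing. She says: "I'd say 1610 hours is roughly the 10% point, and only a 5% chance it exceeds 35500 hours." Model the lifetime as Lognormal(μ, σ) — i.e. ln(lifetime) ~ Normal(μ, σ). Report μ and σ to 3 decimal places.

If T ~ Lognormal(μ,σ) then ln T ~ Normal(μ,σ), so the p-quantile of ln T is μ + z_p·σ.
ln(1610) = 7.384 and ln(35500) = 10.48; z_{0.1} = -1.282, z_{0.95} = 1.645.
σ = (10.48 − 7.384)/(1.645 − (-1.282)) = 1.057.
μ = 7.384 − (-1.282)·1.057 = 8.739.

μ ≈ 8.739, σ ≈ 1.057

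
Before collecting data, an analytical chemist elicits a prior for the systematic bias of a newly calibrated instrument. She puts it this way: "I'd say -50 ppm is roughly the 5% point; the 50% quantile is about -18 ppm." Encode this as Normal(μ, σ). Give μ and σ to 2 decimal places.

μ = -18.00, σ = 19.45

For Normal(μ,σ), the p-quantile is μ + z_p·σ. Here z_{0.05} = -1.645, z_{0.5} = 0.
So -50 = μ − 1.645σ and -18 = μ + 0σ.
Subtracting: σ = (-18 − -50)/(0 − (-1.645)) = 19.45.
Then μ = -50 − (-1.645)·19.45 = -18.00.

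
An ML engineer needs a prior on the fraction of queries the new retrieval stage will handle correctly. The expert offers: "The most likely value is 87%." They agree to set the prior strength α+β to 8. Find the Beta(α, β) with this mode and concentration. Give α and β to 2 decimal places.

For α,β > 1 the Beta mode is (α−1)/(α+β−2). With α+β = 8, the mode is (α−1)/6.
Set (α−1)/6 = 0.87 → α = 1 + 0.87·6 = 6.22.
β = 8 − α = 1.78.

α = 6.22, β = 1.78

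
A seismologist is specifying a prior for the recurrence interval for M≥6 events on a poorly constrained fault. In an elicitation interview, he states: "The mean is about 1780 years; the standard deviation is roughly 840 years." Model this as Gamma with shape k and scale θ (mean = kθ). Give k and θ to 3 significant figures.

k ≈ 4.49, θ ≈ 396

For Gamma(k, scale θ): mean = kθ, variance = kθ², so CV = 1/√k.
CV = SD/mean = 840/1780 = 0.4719, hence k = 1/CV² = 4.49.
Then θ = mean/k = 1780/4.49 = 396.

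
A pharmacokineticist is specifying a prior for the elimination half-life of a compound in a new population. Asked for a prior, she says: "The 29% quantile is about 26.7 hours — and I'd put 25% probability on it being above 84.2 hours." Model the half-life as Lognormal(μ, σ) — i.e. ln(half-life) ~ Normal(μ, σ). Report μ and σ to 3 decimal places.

μ ≈ 3.802, σ ≈ 0.935

If T ~ Lognormal(μ,σ) then ln T ~ Normal(μ,σ), so the p-quantile of ln T is μ + z_p·σ.
ln(26.7) = 3.285 and ln(84.2) = 4.433; z_{0.29} = -0.5534, z_{0.75} = 0.6745.
σ = (4.433 − 3.285)/(0.6745 − (-0.5534)) = 0.935.
μ = 3.285 − (-0.5534)·0.935 = 3.802.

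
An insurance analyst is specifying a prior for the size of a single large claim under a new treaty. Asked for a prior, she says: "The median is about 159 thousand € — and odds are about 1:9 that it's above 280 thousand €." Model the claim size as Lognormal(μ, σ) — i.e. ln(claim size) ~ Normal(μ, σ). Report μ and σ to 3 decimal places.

If T ~ Lognormal(μ,σ) then ln T ~ Normal(μ,σ), so the p-quantile of ln T is μ + z_p·σ.
ln(159) = 5.069 and ln(280) = 5.635; z_{0.5} = 0, z_{0.9} = 1.282.
σ = (5.635 − 5.069)/(1.282 − (0)) = 0.442.
μ = 5.069 − (0)·0.442 = 5.069.

μ ≈ 5.069, σ ≈ 0.442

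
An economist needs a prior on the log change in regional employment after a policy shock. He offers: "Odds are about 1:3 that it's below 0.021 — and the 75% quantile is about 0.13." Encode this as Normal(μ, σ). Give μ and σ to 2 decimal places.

μ = 0.08, σ = 0.08

The p-quantile of Normal(μ,σ) is μ + z_p·σ, with z_{0.25} = -0.6745 and z_{0.75} = 0.6745.
Eliminate σ: μ = (z₂·x₁ − z₁·x₂)/(z₂ − z₁) = (0.6745·0.021 − (-0.6745)·0.13)/1.349 = 0.08.
Then σ = (x₂ − x₁)/(z₂ − z₁) = (0.13 − 0.021)/1.349 = 0.08.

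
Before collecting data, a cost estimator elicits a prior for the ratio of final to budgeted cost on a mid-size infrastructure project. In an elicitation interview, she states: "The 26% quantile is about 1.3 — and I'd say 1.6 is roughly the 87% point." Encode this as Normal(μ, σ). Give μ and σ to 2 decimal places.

μ = 1.41, σ = 0.17

The p-quantile of Normal(μ,σ) is μ + z_p·σ, with z_{0.26} = -0.6433 and z_{0.87} = 1.126.
Eliminate σ: μ = (z₂·x₁ − z₁·x₂)/(z₂ − z₁) = (1.126·1.3 − (-0.6433)·1.6)/1.77 = 1.41.
Then σ = (x₂ − x₁)/(z₂ − z₁) = (1.6 − 1.3)/1.77 = 0.17.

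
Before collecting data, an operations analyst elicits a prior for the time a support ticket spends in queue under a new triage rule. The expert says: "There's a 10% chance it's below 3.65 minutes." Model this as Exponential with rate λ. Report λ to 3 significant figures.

λ ≈ 0.0289

P(T < 3.65) = 1 − e^(−λ·3.65) = 0.1, so λ = −ln(1−0.1)/3.65 = −ln(0.9)/3.65 = 0.0289.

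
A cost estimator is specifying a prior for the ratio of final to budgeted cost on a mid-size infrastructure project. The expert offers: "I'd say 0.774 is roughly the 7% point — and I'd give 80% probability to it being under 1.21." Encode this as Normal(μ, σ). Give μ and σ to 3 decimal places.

μ = 1.052, σ = 0.188

For Normal(μ,σ), the p-quantile is μ + z_p·σ. Here z_{0.07} = -1.476, z_{0.8} = 0.8416.
So 0.774 = μ − 1.476σ and 1.21 = μ + 0.8416σ.
Subtracting: σ = (1.21 − 0.774)/(0.8416 − (-1.476)) = 0.188.
Then μ = 0.774 − (-1.476)·0.188 = 1.052.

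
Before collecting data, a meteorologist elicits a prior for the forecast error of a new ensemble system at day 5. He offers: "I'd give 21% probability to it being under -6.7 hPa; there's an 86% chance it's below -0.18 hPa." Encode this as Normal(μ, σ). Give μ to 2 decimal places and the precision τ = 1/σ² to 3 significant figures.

For Normal(μ,σ), the p-quantile is μ + z_p·σ. Here z_{0.21} = -0.8064, z_{0.86} = 1.08.
So -6.7 = μ − 0.8064σ and -0.18 = μ + 1.08σ.
Subtracting: σ = (-0.18 − -6.7)/(1.08 − (-0.8064)) = 3.46.
Then μ = -6.7 − (-0.8064)·3.46 = -3.91.
Precision τ = 1/σ² = 1/3.456² = 0.0837.

μ = -3.91, τ = 0.0837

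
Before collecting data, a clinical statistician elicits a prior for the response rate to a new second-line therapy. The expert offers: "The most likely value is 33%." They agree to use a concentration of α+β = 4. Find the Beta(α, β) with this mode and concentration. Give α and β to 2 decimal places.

For α,β > 1 the Beta mode is (α−1)/(α+β−2). With α+β = 4, the mode is (α−1)/2.
Set (α−1)/2 = 0.33 → α = 1 + 0.33·2 = 1.66.
β = 4 − α = 2.34.

α = 1.66, β = 2.34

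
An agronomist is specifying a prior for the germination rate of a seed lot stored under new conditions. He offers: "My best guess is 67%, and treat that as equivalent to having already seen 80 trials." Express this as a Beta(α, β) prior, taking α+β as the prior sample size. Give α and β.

α = 53.6, β = 26.4

Under the effective-sample-size interpretation, Beta(α, β) has prior mean α/(α+β) and prior sample size α+β.
So α+β = 80 and α/(α+β) = 0.67, giving α = 0.67·80 = 53.6 and β = 80 − 53.6 = 26.4.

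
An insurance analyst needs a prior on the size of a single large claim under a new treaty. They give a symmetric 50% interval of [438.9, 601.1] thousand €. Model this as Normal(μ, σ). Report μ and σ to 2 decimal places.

μ = 520.00, σ = 120.24

A symmetric 50% interval runs μ ± z·σ with z = 0.6745.
Half-width = 81.1, so σ = 81.1/0.6745 = 120.24.
μ is the interval midpoint, 520.00.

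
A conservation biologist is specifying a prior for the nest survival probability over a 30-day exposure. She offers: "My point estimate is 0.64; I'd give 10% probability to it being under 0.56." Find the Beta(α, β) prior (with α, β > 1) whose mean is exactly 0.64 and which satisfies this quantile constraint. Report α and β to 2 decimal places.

α ≈ 38.55, β ≈ 21.68

With mean 0.64 fixed, write α = 0.64s, β = 0.36s where s = α+β.
Need P(θ < 0.56) = 0.1 under Beta(0.64s, 0.36s). Normal approximation: (q−m)/√(m(1−m)/s) ≈ z_{0.1} = -1.28, so s ≈ 0.64·0.36·(-1.28)²/(0.56−0.64)² = 59.1.
At s = 59.1: P(θ<0.56) ≈ 0.102. Adjusting to match 0.1 gives s ≈ 60.23.
So α = 0.64·60.23 ≈ 38.55, β = 0.36·60.23 ≈ 21.68.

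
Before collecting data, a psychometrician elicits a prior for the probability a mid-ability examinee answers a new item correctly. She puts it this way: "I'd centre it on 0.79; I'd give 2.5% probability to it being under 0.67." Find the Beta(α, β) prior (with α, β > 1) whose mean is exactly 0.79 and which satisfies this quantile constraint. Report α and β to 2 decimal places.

α ≈ 40.68, β ≈ 10.81

With mean 0.79 fixed, write α = 0.79s, β = 0.21s where s = α+β.
Need P(θ < 0.67) = 0.025 under Beta(0.79s, 0.21s). Normal approximation: (q−m)/√(m(1−m)/s) ≈ z_{0.025} = -1.96, so s ≈ 0.79·0.21·(-1.96)²/(0.67−0.79)² = 44.3.
At s = 44.3: P(θ<0.67) ≈ 0.034. Adjusting to match 0.025 gives s ≈ 51.49.
So α = 0.79·51.49 ≈ 40.68, β = 0.21·51.49 ≈ 10.81.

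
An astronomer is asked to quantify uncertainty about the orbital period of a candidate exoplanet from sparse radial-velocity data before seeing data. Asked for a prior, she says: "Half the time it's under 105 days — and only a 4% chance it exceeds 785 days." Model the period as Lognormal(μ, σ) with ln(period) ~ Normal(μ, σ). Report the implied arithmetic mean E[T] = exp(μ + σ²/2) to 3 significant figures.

If T ~ Lognormal(μ,σ) then ln T ~ Normal(μ,σ), so the p-quantile of ln T is μ + z_p·σ.
ln(105) = 4.654 and ln(785) = 6.666; z_{0.5} = 0, z_{0.96} = 1.751.
σ = (6.666 − 4.654)/(1.751 − (0)) = 1.149.
μ = 4.654 − (0)·1.149 = 4.654.
E[T] = exp(μ + σ²/2) = exp(4.654 + 0.6602) = 203 days.

E[T] ≈ 203 days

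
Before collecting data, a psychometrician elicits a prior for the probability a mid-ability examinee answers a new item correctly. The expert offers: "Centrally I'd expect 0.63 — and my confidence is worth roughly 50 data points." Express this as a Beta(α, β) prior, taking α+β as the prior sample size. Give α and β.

α = 31.5, β = 18.5

Under the effective-sample-size interpretation, Beta(α, β) has prior mean α/(α+β) and prior sample size α+β.
So α+β = 50 and α/(α+β) = 0.63, giving α = 0.63·50 = 31.5 and β = 50 − 31.5 = 18.5.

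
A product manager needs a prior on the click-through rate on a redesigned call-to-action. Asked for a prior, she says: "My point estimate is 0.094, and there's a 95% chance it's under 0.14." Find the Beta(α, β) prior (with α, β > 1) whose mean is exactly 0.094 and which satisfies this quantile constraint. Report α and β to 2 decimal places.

With mean 0.094 fixed, write α = 0.094s, β = 0.906s where s = α+β.
Need P(θ < 0.14) = 0.95 under Beta(0.094s, 0.906s). Normal approximation: (q−m)/√(m(1−m)/s) ≈ z_{0.95} = 1.64, so s ≈ 0.094·0.906·(1.64)²/(0.14−0.094)² = 108.9.
At s = 108.9: P(θ<0.14) ≈ 0.938. Adjusting to match 0.95 gives s ≈ 125.87.
So α = 0.094·125.87 ≈ 11.83, β = 0.906·125.87 ≈ 114.04.

α ≈ 11.83, β ≈ 114.04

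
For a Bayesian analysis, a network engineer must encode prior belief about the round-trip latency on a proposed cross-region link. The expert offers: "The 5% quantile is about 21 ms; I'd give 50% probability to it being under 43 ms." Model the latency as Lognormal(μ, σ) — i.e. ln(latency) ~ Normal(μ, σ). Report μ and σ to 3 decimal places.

μ ≈ 3.761, σ ≈ 0.436

If T ~ Lognormal(μ,σ) then ln T ~ Normal(μ,σ), so the p-quantile of ln T is μ + z_p·σ.
ln(21) = 3.045 and ln(43) = 3.761; z_{0.05} = -1.645, z_{0.5} = 0.
σ = (3.761 − 3.045)/(0 − (-1.645)) = 0.436.
μ = 3.045 − (-1.645)·0.436 = 3.761.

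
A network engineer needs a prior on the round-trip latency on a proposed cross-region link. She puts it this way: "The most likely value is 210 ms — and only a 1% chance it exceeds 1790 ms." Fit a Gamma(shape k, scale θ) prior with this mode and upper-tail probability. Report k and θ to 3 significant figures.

Gamma(k,θ) with k>1 has mode (k−1)θ, so θ = 210/(k−1).
Need P(X < 1790) = 0.99 with θ tied to k this way. Start at k = 2, θ = 210: P(X<1790) ≈ 0.998.
Too high — lower k to spread out. Iterating converges to k ≈ 1.72.
Then θ = 210/(1.72−1) ≈ 294.

k ≈ 1.72, θ ≈ 294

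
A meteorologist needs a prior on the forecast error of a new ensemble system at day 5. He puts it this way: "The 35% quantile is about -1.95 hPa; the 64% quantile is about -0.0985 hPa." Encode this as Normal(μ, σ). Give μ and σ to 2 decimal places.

For Normal(μ,σ), the p-quantile is μ + z_p·σ. Here z_{0.35} = -0.3853, z_{0.64} = 0.3585.
So -1.95 = μ − 0.3853σ and -0.0985 = μ + 0.3585σ.
Subtracting: σ = (-0.0985 − -1.95)/(0.3585 − (-0.3853)) = 2.49.
Then μ = -1.95 − (-0.3853)·2.49 = -0.99.

μ = -0.99, σ = 2.49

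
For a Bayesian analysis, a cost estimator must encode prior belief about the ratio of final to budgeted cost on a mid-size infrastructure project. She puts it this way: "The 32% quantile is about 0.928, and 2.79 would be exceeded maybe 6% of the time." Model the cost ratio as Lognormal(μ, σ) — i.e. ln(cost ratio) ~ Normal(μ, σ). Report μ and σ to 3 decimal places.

If T ~ Lognormal(μ,σ) then ln T ~ Normal(μ,σ), so the p-quantile of ln T is μ + z_p·σ.
ln(0.928) = -0.07472 and ln(2.79) = 1.026; z_{0.32} = -0.4677, z_{0.94} = 1.555.
σ = (1.026 − -0.07472)/(1.555 − (-0.4677)) = 0.544.
μ = -0.07472 − (-0.4677)·0.544 = 0.180.

μ ≈ 0.180, σ ≈ 0.544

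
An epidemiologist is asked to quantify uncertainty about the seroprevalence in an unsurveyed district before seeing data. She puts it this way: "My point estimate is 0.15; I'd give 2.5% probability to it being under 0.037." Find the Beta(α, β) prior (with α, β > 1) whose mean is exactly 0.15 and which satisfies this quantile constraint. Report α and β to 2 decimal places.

With mean 0.15 fixed, write α = 0.15s, β = 0.85s where s = α+β.
Need P(θ < 0.037) = 0.025 under Beta(0.15s, 0.85s). Normal approximation: (q−m)/√(m(1−m)/s) ≈ z_{0.025} = -1.96, so s ≈ 0.15·0.85·(-1.96)²/(0.037−0.15)² = 38.4.
At s = 38.4: P(θ<0.037) ≈ 0.004. Adjusting to match 0.025 gives s ≈ 21.87.
So α = 0.15·21.87 ≈ 3.28, β = 0.85·21.87 ≈ 18.59.

α ≈ 3.28, β ≈ 18.59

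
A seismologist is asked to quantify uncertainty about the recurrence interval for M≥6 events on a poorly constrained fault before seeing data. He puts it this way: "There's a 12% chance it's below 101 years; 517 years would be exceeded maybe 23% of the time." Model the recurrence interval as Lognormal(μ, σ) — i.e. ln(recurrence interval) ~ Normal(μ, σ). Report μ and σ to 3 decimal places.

μ ≈ 5.618, σ ≈ 0.853

If T ~ Lognormal(μ,σ) then ln T ~ Normal(μ,σ), so the p-quantile of ln T is μ + z_p·σ.
ln(101) = 4.615 and ln(517) = 6.248; z_{0.12} = -1.175, z_{0.77} = 0.7388.
σ = (6.248 − 4.615)/(0.7388 − (-1.175)) = 0.853.
μ = 4.615 − (-1.175)·0.853 = 5.618.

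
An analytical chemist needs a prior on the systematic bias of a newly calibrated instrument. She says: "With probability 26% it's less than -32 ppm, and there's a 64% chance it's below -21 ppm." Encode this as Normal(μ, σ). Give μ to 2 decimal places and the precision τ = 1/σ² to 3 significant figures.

The p-quantile of Normal(μ,σ) is μ + z_p·σ, with z_{0.26} = -0.6433 and z_{0.64} = 0.3585.
Eliminate σ: μ = (z₂·x₁ − z₁·x₂)/(z₂ − z₁) = (0.3585·-32 − (-0.6433)·-21)/1.002 = -24.94.
Then σ = (x₂ − x₁)/(z₂ − z₁) = (-21 − -32)/1.002 = 10.98.
Precision τ = 1/σ² = 1/10.98² = 0.00829.

μ = -24.94, τ = 0.00829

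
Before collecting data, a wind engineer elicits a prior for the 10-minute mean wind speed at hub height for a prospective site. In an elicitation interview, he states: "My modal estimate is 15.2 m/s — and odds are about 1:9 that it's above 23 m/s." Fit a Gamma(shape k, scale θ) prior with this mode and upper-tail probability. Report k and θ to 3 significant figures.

k ≈ 11.9, θ ≈ 1.4

Gamma(k,θ) with k>1 has mode (k−1)θ, so θ = 15.2/(k−1).
Need P(X < 23) = 0.9 with θ tied to k this way. Start at k = 2, θ = 15.2: P(X<23) ≈ 0.447.
Too low — raise k to concentrate. Iterating converges to k ≈ 11.9.
Then θ = 15.2/(11.9−1) ≈ 1.4.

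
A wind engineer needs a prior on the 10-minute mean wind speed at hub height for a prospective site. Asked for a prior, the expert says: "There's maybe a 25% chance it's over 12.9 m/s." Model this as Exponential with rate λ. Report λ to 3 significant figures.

P(T > 12.9) = e^(−λ·12.9) = 0.25, so λ = −ln(0.25)/12.9 = 0.107.

λ ≈ 0.107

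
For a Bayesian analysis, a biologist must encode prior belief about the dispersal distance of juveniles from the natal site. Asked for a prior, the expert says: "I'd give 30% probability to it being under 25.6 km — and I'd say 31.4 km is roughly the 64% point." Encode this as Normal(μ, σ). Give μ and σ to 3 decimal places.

For Normal(μ,σ), the p-quantile is μ + z_p·σ. Here z_{0.3} = -0.5244, z_{0.64} = 0.3585.
So 25.6 = μ − 0.5244σ and 31.4 = μ + 0.3585σ.
Subtracting: σ = (31.4 − 25.6)/(0.3585 − (-0.5244)) = 6.570.
Then μ = 25.6 − (-0.5244)·6.570 = 29.045.

μ = 29.045, σ = 6.570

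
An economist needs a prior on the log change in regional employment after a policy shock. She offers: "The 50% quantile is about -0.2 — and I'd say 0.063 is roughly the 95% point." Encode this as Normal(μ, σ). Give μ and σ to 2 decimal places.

The p-quantile of Normal(μ,σ) is μ + z_p·σ, with z_{0.5} = 0 and z_{0.95} = 1.645.
Eliminate σ: μ = (z₂·x₁ − z₁·x₂)/(z₂ − z₁) = (1.645·-0.2 − (0)·0.063)/1.645 = -0.20.
Then σ = (x₂ − x₁)/(z₂ − z₁) = (0.063 − -0.2)/1.645 = 0.16.

μ = -0.20, σ = 0.16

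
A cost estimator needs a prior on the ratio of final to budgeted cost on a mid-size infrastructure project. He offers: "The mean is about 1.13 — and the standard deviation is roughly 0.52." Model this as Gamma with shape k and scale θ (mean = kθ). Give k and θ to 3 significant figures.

k ≈ 4.72, θ ≈ 0.239

For Gamma(k, scale θ): mean = kθ, variance = kθ², so CV = 1/√k.
CV = SD/mean = 0.52/1.13 = 0.4602, hence k = 1/CV² = 4.72.
Then θ = mean/k = 1.13/4.72 = 0.239.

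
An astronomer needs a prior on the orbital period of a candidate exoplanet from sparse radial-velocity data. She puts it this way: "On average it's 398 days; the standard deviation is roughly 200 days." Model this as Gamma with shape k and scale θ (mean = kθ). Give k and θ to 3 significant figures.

k ≈ 3.96, θ ≈ 101

For Gamma(k, scale θ): mean = kθ, variance = kθ², so CV = 1/√k.
CV = SD/mean = 200/398 = 0.5025, hence k = 1/CV² = 3.96.
Then θ = mean/k = 398/3.96 = 101.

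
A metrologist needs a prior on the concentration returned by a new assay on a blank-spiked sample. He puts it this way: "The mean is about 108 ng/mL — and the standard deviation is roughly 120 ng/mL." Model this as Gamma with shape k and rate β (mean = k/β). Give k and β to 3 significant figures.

For Gamma(k, rate β): mean = k/β, variance = k/β², so CV = 1/√k.
CV = SD/mean = 120/108 = 1.111, hence k = 1/CV² = 0.81.
Then β = k/mean = 0.81/108 = 0.0075.

k ≈ 0.81, β ≈ 0.0075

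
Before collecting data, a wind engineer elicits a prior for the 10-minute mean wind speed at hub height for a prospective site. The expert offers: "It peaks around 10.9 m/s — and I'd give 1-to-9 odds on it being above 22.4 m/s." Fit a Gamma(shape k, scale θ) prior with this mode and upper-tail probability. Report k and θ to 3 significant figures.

Gamma(k,θ) with k>1 has mode (k−1)θ, so θ = 10.9/(k−1).
Need P(X < 22.4) = 0.9 with θ tied to k this way. Start at k = 2, θ = 10.9: P(X<22.4) ≈ 0.609.
Too low — raise k to concentrate. Iterating converges to k ≈ 4.7.
Then θ = 10.9/(4.7−1) ≈ 2.95.

k ≈ 4.7, θ ≈ 2.95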